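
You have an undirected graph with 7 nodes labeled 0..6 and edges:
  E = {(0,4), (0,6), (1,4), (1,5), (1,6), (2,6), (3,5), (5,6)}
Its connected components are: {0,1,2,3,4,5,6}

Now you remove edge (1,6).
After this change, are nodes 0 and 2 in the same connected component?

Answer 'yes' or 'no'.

Initial components: {0,1,2,3,4,5,6}
Removing edge (1,6): not a bridge — component count unchanged at 1.
New components: {0,1,2,3,4,5,6}
Are 0 and 2 in the same component? yes

Answer: yes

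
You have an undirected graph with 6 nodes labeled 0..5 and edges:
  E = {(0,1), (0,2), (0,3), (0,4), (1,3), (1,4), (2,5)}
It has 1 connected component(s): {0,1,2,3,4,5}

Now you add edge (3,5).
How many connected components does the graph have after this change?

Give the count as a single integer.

Answer: 1

Derivation:
Initial component count: 1
Add (3,5): endpoints already in same component. Count unchanged: 1.
New component count: 1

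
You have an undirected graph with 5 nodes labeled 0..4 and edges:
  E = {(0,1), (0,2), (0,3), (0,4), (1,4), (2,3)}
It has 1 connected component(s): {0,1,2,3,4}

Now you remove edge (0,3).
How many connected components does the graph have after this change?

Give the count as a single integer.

Answer: 1

Derivation:
Initial component count: 1
Remove (0,3): not a bridge. Count unchanged: 1.
  After removal, components: {0,1,2,3,4}
New component count: 1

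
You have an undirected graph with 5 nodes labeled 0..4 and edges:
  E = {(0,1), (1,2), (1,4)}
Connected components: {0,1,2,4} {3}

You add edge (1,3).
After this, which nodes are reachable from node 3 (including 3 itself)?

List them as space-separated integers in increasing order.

Before: nodes reachable from 3: {3}
Adding (1,3): merges 3's component with another. Reachability grows.
After: nodes reachable from 3: {0,1,2,3,4}

Answer: 0 1 2 3 4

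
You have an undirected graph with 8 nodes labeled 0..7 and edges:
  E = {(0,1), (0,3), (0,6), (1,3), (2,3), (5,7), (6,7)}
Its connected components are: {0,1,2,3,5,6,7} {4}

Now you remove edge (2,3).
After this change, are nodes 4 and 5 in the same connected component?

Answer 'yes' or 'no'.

Initial components: {0,1,2,3,5,6,7} {4}
Removing edge (2,3): it was a bridge — component count 2 -> 3.
New components: {0,1,3,5,6,7} {2} {4}
Are 4 and 5 in the same component? no

Answer: no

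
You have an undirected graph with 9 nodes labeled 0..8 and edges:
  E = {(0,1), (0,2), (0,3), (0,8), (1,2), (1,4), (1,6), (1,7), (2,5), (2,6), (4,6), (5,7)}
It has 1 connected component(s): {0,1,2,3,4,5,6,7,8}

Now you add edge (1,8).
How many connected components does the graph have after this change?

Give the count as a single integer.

Answer: 1

Derivation:
Initial component count: 1
Add (1,8): endpoints already in same component. Count unchanged: 1.
New component count: 1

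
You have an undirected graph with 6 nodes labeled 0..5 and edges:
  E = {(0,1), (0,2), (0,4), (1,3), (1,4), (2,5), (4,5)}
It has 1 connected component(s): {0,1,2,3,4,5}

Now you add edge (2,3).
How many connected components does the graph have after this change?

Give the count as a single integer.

Answer: 1

Derivation:
Initial component count: 1
Add (2,3): endpoints already in same component. Count unchanged: 1.
New component count: 1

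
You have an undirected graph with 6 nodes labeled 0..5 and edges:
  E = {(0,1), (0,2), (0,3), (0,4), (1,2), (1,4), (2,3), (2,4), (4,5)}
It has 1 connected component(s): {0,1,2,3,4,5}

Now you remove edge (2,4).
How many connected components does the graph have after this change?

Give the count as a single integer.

Initial component count: 1
Remove (2,4): not a bridge. Count unchanged: 1.
  After removal, components: {0,1,2,3,4,5}
New component count: 1

Answer: 1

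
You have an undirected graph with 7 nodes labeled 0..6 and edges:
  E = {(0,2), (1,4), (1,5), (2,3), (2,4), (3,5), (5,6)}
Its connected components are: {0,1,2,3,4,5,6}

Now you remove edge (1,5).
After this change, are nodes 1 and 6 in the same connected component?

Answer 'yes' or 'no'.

Answer: yes

Derivation:
Initial components: {0,1,2,3,4,5,6}
Removing edge (1,5): not a bridge — component count unchanged at 1.
New components: {0,1,2,3,4,5,6}
Are 1 and 6 in the same component? yes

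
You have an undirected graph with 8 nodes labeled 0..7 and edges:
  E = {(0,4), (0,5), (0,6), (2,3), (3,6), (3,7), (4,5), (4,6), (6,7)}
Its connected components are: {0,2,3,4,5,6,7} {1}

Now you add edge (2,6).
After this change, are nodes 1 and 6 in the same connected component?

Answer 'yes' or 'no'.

Initial components: {0,2,3,4,5,6,7} {1}
Adding edge (2,6): both already in same component {0,2,3,4,5,6,7}. No change.
New components: {0,2,3,4,5,6,7} {1}
Are 1 and 6 in the same component? no

Answer: no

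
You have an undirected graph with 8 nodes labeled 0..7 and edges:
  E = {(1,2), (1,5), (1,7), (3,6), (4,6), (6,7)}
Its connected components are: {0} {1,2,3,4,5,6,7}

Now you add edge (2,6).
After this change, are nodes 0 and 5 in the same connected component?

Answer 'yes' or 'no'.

Initial components: {0} {1,2,3,4,5,6,7}
Adding edge (2,6): both already in same component {1,2,3,4,5,6,7}. No change.
New components: {0} {1,2,3,4,5,6,7}
Are 0 and 5 in the same component? no

Answer: no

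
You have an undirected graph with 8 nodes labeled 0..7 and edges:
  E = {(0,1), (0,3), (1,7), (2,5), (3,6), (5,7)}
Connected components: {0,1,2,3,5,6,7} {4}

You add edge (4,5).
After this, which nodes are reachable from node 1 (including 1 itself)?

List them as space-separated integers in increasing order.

Answer: 0 1 2 3 4 5 6 7

Derivation:
Before: nodes reachable from 1: {0,1,2,3,5,6,7}
Adding (4,5): merges 1's component with another. Reachability grows.
After: nodes reachable from 1: {0,1,2,3,4,5,6,7}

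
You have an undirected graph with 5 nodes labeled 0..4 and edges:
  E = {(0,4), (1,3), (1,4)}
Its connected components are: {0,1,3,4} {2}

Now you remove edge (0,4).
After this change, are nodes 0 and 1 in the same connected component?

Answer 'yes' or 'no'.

Initial components: {0,1,3,4} {2}
Removing edge (0,4): it was a bridge — component count 2 -> 3.
New components: {0} {1,3,4} {2}
Are 0 and 1 in the same component? no

Answer: no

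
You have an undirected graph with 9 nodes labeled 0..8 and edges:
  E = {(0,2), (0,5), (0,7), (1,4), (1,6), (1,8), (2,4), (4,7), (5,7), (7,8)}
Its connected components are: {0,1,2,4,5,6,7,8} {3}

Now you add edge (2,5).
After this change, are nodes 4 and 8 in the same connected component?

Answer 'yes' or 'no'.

Answer: yes

Derivation:
Initial components: {0,1,2,4,5,6,7,8} {3}
Adding edge (2,5): both already in same component {0,1,2,4,5,6,7,8}. No change.
New components: {0,1,2,4,5,6,7,8} {3}
Are 4 and 8 in the same component? yes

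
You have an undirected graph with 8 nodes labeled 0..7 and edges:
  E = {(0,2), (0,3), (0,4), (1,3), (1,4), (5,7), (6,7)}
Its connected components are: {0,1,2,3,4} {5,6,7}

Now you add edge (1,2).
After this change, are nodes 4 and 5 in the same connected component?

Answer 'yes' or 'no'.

Answer: no

Derivation:
Initial components: {0,1,2,3,4} {5,6,7}
Adding edge (1,2): both already in same component {0,1,2,3,4}. No change.
New components: {0,1,2,3,4} {5,6,7}
Are 4 and 5 in the same component? no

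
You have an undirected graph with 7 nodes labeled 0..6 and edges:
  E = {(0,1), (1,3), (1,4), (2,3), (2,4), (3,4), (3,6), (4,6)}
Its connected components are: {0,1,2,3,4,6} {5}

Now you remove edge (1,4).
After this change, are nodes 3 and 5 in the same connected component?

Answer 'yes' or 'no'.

Answer: no

Derivation:
Initial components: {0,1,2,3,4,6} {5}
Removing edge (1,4): not a bridge — component count unchanged at 2.
New components: {0,1,2,3,4,6} {5}
Are 3 and 5 in the same component? no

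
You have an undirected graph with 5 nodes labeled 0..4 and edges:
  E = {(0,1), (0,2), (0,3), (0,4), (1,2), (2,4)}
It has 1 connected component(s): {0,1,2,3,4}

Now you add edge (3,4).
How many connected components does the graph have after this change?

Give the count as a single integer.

Initial component count: 1
Add (3,4): endpoints already in same component. Count unchanged: 1.
New component count: 1

Answer: 1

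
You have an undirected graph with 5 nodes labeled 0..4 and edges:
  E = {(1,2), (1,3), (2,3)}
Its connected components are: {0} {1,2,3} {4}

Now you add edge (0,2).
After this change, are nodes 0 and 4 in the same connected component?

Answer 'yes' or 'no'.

Initial components: {0} {1,2,3} {4}
Adding edge (0,2): merges {0} and {1,2,3}.
New components: {0,1,2,3} {4}
Are 0 and 4 in the same component? no

Answer: no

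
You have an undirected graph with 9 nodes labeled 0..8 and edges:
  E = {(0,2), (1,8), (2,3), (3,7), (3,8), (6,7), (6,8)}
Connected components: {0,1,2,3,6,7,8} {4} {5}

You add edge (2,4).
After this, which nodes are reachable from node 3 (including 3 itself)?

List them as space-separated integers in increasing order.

Before: nodes reachable from 3: {0,1,2,3,6,7,8}
Adding (2,4): merges 3's component with another. Reachability grows.
After: nodes reachable from 3: {0,1,2,3,4,6,7,8}

Answer: 0 1 2 3 4 6 7 8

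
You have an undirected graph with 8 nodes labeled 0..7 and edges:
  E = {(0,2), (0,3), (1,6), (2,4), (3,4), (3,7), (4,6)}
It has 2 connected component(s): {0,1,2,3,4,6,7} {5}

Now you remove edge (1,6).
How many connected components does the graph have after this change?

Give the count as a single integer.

Initial component count: 2
Remove (1,6): it was a bridge. Count increases: 2 -> 3.
  After removal, components: {0,2,3,4,6,7} {1} {5}
New component count: 3

Answer: 3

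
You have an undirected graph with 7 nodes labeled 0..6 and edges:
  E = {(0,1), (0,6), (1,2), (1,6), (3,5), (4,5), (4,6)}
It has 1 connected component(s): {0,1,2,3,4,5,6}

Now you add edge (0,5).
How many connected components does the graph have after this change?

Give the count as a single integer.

Initial component count: 1
Add (0,5): endpoints already in same component. Count unchanged: 1.
New component count: 1

Answer: 1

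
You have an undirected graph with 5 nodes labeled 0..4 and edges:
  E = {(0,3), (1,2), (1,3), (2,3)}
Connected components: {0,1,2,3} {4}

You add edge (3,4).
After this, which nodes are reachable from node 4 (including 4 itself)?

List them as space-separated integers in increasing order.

Before: nodes reachable from 4: {4}
Adding (3,4): merges 4's component with another. Reachability grows.
After: nodes reachable from 4: {0,1,2,3,4}

Answer: 0 1 2 3 4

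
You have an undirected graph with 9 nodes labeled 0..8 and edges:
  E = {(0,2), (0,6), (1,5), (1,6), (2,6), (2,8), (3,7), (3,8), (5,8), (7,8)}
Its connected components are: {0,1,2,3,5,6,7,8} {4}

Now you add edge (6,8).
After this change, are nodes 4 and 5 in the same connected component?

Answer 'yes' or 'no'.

Initial components: {0,1,2,3,5,6,7,8} {4}
Adding edge (6,8): both already in same component {0,1,2,3,5,6,7,8}. No change.
New components: {0,1,2,3,5,6,7,8} {4}
Are 4 and 5 in the same component? no

Answer: no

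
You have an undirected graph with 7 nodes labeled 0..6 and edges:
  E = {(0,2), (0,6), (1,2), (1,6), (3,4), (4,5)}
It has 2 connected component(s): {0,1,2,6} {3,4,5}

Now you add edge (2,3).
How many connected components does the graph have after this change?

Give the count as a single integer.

Answer: 1

Derivation:
Initial component count: 2
Add (2,3): merges two components. Count decreases: 2 -> 1.
New component count: 1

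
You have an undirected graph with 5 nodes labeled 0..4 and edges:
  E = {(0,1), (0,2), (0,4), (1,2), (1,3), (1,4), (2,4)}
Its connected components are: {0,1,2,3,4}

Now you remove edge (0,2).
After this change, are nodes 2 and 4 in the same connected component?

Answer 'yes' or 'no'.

Answer: yes

Derivation:
Initial components: {0,1,2,3,4}
Removing edge (0,2): not a bridge — component count unchanged at 1.
New components: {0,1,2,3,4}
Are 2 and 4 in the same component? yes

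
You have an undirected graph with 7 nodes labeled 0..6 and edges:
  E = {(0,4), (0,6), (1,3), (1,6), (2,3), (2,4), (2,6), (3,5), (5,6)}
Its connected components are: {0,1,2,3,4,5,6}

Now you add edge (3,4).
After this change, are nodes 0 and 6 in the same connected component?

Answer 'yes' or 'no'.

Answer: yes

Derivation:
Initial components: {0,1,2,3,4,5,6}
Adding edge (3,4): both already in same component {0,1,2,3,4,5,6}. No change.
New components: {0,1,2,3,4,5,6}
Are 0 and 6 in the same component? yes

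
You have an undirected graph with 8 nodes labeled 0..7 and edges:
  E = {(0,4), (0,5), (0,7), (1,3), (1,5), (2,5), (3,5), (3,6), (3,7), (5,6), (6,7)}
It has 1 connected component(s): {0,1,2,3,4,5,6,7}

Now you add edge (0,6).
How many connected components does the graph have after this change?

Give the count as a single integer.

Initial component count: 1
Add (0,6): endpoints already in same component. Count unchanged: 1.
New component count: 1

Answer: 1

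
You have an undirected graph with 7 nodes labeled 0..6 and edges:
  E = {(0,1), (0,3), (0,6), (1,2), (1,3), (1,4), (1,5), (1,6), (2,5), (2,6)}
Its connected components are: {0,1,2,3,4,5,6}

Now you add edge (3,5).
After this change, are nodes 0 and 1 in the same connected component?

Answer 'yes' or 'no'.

Initial components: {0,1,2,3,4,5,6}
Adding edge (3,5): both already in same component {0,1,2,3,4,5,6}. No change.
New components: {0,1,2,3,4,5,6}
Are 0 and 1 in the same component? yes

Answer: yes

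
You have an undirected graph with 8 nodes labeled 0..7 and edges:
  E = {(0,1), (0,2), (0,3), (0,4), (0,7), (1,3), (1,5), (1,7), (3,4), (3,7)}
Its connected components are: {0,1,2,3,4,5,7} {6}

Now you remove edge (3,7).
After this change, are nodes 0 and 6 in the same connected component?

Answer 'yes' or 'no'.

Answer: no

Derivation:
Initial components: {0,1,2,3,4,5,7} {6}
Removing edge (3,7): not a bridge — component count unchanged at 2.
New components: {0,1,2,3,4,5,7} {6}
Are 0 and 6 in the same component? no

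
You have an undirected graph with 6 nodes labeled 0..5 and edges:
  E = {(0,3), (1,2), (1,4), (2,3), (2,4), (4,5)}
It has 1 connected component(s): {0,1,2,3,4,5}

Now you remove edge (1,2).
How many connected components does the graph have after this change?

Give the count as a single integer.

Initial component count: 1
Remove (1,2): not a bridge. Count unchanged: 1.
  After removal, components: {0,1,2,3,4,5}
New component count: 1

Answer: 1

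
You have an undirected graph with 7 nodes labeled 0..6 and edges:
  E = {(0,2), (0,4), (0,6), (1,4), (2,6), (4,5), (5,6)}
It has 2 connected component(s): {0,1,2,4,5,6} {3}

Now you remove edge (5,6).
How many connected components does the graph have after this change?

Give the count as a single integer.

Initial component count: 2
Remove (5,6): not a bridge. Count unchanged: 2.
  After removal, components: {0,1,2,4,5,6} {3}
New component count: 2

Answer: 2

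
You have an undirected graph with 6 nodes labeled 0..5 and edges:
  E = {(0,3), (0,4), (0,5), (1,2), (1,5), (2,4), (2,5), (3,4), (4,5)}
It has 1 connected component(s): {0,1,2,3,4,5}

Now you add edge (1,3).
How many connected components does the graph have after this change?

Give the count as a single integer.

Initial component count: 1
Add (1,3): endpoints already in same component. Count unchanged: 1.
New component count: 1

Answer: 1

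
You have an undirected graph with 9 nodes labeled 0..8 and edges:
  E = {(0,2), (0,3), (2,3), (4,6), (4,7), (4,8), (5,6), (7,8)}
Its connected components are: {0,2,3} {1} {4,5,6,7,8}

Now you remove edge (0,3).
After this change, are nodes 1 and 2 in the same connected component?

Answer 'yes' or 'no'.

Answer: no

Derivation:
Initial components: {0,2,3} {1} {4,5,6,7,8}
Removing edge (0,3): not a bridge — component count unchanged at 3.
New components: {0,2,3} {1} {4,5,6,7,8}
Are 1 and 2 in the same component? no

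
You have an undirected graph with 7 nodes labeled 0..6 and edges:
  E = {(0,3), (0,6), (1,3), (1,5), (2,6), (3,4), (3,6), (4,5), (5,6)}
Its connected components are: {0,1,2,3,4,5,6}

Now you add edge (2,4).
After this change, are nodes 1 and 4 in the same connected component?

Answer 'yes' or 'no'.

Answer: yes

Derivation:
Initial components: {0,1,2,3,4,5,6}
Adding edge (2,4): both already in same component {0,1,2,3,4,5,6}. No change.
New components: {0,1,2,3,4,5,6}
Are 1 and 4 in the same component? yes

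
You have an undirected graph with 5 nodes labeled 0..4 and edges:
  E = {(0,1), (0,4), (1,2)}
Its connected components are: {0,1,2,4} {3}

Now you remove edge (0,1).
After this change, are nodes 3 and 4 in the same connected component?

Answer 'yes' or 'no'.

Answer: no

Derivation:
Initial components: {0,1,2,4} {3}
Removing edge (0,1): it was a bridge — component count 2 -> 3.
New components: {0,4} {1,2} {3}
Are 3 and 4 in the same component? no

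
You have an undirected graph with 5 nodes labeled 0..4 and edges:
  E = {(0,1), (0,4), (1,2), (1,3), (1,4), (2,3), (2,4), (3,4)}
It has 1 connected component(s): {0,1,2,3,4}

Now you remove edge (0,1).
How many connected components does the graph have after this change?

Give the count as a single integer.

Initial component count: 1
Remove (0,1): not a bridge. Count unchanged: 1.
  After removal, components: {0,1,2,3,4}
New component count: 1

Answer: 1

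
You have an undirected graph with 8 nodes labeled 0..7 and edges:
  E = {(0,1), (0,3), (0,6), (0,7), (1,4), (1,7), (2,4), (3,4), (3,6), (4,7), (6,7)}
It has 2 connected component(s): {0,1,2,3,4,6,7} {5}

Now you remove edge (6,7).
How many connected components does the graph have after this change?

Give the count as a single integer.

Answer: 2

Derivation:
Initial component count: 2
Remove (6,7): not a bridge. Count unchanged: 2.
  After removal, components: {0,1,2,3,4,6,7} {5}
New component count: 2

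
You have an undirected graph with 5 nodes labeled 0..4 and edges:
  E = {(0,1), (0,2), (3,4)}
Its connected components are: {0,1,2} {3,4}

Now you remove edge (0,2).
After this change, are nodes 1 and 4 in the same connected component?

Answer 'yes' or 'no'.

Initial components: {0,1,2} {3,4}
Removing edge (0,2): it was a bridge — component count 2 -> 3.
New components: {0,1} {2} {3,4}
Are 1 and 4 in the same component? no

Answer: no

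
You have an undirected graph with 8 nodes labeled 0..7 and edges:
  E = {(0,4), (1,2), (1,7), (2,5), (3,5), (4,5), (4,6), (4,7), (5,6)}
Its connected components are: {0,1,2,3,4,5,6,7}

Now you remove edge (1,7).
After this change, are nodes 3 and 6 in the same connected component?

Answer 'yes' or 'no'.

Initial components: {0,1,2,3,4,5,6,7}
Removing edge (1,7): not a bridge — component count unchanged at 1.
New components: {0,1,2,3,4,5,6,7}
Are 3 and 6 in the same component? yes

Answer: yes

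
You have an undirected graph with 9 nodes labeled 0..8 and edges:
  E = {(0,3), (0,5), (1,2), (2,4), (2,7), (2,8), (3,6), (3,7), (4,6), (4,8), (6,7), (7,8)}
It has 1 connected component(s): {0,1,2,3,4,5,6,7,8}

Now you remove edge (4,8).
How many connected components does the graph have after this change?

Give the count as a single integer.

Answer: 1

Derivation:
Initial component count: 1
Remove (4,8): not a bridge. Count unchanged: 1.
  After removal, components: {0,1,2,3,4,5,6,7,8}
New component count: 1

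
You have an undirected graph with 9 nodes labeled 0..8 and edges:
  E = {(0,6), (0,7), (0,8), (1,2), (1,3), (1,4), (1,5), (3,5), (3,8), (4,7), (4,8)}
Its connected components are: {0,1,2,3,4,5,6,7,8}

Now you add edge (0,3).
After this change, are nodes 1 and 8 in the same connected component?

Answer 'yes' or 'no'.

Initial components: {0,1,2,3,4,5,6,7,8}
Adding edge (0,3): both already in same component {0,1,2,3,4,5,6,7,8}. No change.
New components: {0,1,2,3,4,5,6,7,8}
Are 1 and 8 in the same component? yes

Answer: yes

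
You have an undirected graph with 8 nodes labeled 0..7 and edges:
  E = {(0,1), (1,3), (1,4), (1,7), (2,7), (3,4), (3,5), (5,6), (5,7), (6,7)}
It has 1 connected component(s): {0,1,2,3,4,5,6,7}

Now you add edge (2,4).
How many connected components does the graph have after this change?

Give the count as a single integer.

Answer: 1

Derivation:
Initial component count: 1
Add (2,4): endpoints already in same component. Count unchanged: 1.
New component count: 1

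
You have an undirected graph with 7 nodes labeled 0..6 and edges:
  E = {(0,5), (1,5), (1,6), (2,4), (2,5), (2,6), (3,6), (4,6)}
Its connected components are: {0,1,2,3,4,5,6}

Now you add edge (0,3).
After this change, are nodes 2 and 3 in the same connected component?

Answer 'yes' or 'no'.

Initial components: {0,1,2,3,4,5,6}
Adding edge (0,3): both already in same component {0,1,2,3,4,5,6}. No change.
New components: {0,1,2,3,4,5,6}
Are 2 and 3 in the same component? yes

Answer: yes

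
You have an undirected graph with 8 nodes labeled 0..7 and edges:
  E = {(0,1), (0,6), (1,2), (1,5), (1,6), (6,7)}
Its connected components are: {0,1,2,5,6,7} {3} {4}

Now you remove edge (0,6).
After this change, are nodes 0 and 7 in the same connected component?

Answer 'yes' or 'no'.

Answer: yes

Derivation:
Initial components: {0,1,2,5,6,7} {3} {4}
Removing edge (0,6): not a bridge — component count unchanged at 3.
New components: {0,1,2,5,6,7} {3} {4}
Are 0 and 7 in the same component? yes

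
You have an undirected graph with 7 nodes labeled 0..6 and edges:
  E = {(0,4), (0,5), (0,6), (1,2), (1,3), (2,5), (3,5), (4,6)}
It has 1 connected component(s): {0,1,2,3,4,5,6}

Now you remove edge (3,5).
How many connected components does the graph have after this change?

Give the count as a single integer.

Initial component count: 1
Remove (3,5): not a bridge. Count unchanged: 1.
  After removal, components: {0,1,2,3,4,5,6}
New component count: 1

Answer: 1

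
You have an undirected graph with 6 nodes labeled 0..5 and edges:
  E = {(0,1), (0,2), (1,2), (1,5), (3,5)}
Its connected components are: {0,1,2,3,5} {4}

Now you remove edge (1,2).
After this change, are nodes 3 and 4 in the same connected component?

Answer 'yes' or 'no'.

Answer: no

Derivation:
Initial components: {0,1,2,3,5} {4}
Removing edge (1,2): not a bridge — component count unchanged at 2.
New components: {0,1,2,3,5} {4}
Are 3 and 4 in the same component? no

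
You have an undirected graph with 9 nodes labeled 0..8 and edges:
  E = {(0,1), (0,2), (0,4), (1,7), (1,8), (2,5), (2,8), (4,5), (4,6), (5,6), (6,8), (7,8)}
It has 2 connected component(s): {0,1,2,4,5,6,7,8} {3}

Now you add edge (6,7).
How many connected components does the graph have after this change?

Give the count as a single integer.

Answer: 2

Derivation:
Initial component count: 2
Add (6,7): endpoints already in same component. Count unchanged: 2.
New component count: 2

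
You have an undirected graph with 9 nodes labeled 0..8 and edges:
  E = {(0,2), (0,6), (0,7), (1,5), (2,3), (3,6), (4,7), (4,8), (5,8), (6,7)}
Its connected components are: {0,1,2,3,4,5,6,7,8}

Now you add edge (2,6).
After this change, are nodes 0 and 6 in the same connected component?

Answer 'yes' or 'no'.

Initial components: {0,1,2,3,4,5,6,7,8}
Adding edge (2,6): both already in same component {0,1,2,3,4,5,6,7,8}. No change.
New components: {0,1,2,3,4,5,6,7,8}
Are 0 and 6 in the same component? yes

Answer: yes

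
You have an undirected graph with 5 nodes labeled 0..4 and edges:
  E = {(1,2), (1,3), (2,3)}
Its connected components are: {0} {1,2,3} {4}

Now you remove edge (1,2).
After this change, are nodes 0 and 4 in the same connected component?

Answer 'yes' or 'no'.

Answer: no

Derivation:
Initial components: {0} {1,2,3} {4}
Removing edge (1,2): not a bridge — component count unchanged at 3.
New components: {0} {1,2,3} {4}
Are 0 and 4 in the same component? no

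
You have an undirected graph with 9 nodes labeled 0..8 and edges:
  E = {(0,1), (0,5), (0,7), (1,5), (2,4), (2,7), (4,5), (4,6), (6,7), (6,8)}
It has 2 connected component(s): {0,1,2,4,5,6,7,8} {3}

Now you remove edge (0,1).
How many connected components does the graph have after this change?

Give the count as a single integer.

Answer: 2

Derivation:
Initial component count: 2
Remove (0,1): not a bridge. Count unchanged: 2.
  After removal, components: {0,1,2,4,5,6,7,8} {3}
New component count: 2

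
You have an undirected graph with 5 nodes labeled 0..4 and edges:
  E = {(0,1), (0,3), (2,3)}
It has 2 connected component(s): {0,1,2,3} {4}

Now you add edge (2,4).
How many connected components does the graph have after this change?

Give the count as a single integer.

Answer: 1

Derivation:
Initial component count: 2
Add (2,4): merges two components. Count decreases: 2 -> 1.
New component count: 1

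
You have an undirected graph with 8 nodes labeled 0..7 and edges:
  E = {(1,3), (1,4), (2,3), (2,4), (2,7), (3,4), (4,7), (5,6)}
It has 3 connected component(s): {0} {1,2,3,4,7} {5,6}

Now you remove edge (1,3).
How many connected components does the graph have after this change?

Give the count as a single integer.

Initial component count: 3
Remove (1,3): not a bridge. Count unchanged: 3.
  After removal, components: {0} {1,2,3,4,7} {5,6}
New component count: 3

Answer: 3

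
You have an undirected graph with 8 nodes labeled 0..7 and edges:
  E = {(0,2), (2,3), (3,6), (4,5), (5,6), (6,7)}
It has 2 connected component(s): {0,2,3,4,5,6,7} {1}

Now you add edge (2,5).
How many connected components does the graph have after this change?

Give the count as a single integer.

Answer: 2

Derivation:
Initial component count: 2
Add (2,5): endpoints already in same component. Count unchanged: 2.
New component count: 2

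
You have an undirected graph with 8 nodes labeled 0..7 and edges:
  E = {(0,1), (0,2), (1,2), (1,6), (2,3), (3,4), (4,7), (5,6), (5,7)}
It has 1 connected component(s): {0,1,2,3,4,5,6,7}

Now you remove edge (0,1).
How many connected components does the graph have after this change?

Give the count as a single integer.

Answer: 1

Derivation:
Initial component count: 1
Remove (0,1): not a bridge. Count unchanged: 1.
  After removal, components: {0,1,2,3,4,5,6,7}
New component count: 1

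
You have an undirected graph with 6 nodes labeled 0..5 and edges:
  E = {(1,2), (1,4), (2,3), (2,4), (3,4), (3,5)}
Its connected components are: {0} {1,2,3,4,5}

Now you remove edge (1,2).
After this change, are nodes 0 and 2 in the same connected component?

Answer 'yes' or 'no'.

Answer: no

Derivation:
Initial components: {0} {1,2,3,4,5}
Removing edge (1,2): not a bridge — component count unchanged at 2.
New components: {0} {1,2,3,4,5}
Are 0 and 2 in the same component? no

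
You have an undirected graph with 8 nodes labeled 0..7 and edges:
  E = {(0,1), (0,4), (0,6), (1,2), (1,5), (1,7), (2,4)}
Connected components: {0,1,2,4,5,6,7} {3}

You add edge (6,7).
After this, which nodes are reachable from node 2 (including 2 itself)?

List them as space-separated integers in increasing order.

Before: nodes reachable from 2: {0,1,2,4,5,6,7}
Adding (6,7): both endpoints already in same component. Reachability from 2 unchanged.
After: nodes reachable from 2: {0,1,2,4,5,6,7}

Answer: 0 1 2 4 5 6 7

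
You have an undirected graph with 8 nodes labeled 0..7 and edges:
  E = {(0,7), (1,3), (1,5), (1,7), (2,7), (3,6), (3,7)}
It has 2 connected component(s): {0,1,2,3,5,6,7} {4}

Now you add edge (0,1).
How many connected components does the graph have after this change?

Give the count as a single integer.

Answer: 2

Derivation:
Initial component count: 2
Add (0,1): endpoints already in same component. Count unchanged: 2.
New component count: 2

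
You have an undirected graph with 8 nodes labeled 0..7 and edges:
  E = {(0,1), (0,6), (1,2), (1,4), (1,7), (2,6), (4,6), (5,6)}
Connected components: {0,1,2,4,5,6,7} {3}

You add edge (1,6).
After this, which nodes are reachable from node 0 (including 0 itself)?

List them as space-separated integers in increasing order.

Answer: 0 1 2 4 5 6 7

Derivation:
Before: nodes reachable from 0: {0,1,2,4,5,6,7}
Adding (1,6): both endpoints already in same component. Reachability from 0 unchanged.
After: nodes reachable from 0: {0,1,2,4,5,6,7}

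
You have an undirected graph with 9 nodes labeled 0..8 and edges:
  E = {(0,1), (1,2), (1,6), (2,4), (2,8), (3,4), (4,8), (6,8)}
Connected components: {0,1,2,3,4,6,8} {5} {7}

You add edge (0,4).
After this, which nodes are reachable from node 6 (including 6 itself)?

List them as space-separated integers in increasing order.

Answer: 0 1 2 3 4 6 8

Derivation:
Before: nodes reachable from 6: {0,1,2,3,4,6,8}
Adding (0,4): both endpoints already in same component. Reachability from 6 unchanged.
After: nodes reachable from 6: {0,1,2,3,4,6,8}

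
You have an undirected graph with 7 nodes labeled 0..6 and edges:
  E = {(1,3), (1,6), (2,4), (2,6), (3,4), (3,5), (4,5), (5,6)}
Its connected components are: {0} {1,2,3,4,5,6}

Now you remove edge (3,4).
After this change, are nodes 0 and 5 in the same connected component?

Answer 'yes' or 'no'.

Initial components: {0} {1,2,3,4,5,6}
Removing edge (3,4): not a bridge — component count unchanged at 2.
New components: {0} {1,2,3,4,5,6}
Are 0 and 5 in the same component? no

Answer: no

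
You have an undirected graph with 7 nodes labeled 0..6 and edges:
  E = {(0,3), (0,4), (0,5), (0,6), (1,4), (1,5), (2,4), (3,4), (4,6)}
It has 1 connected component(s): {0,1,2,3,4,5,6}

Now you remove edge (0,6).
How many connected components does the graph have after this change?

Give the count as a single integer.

Answer: 1

Derivation:
Initial component count: 1
Remove (0,6): not a bridge. Count unchanged: 1.
  After removal, components: {0,1,2,3,4,5,6}
New component count: 1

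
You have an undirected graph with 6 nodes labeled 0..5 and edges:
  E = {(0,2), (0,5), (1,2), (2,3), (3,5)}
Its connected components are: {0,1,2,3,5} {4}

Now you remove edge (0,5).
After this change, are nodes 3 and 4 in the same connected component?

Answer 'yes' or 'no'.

Initial components: {0,1,2,3,5} {4}
Removing edge (0,5): not a bridge — component count unchanged at 2.
New components: {0,1,2,3,5} {4}
Are 3 and 4 in the same component? no

Answer: no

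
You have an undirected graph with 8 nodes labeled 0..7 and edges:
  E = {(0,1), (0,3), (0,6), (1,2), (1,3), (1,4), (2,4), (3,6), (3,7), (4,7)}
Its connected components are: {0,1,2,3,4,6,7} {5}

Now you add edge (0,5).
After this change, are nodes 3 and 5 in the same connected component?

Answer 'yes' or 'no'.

Initial components: {0,1,2,3,4,6,7} {5}
Adding edge (0,5): merges {0,1,2,3,4,6,7} and {5}.
New components: {0,1,2,3,4,5,6,7}
Are 3 and 5 in the same component? yes

Answer: yes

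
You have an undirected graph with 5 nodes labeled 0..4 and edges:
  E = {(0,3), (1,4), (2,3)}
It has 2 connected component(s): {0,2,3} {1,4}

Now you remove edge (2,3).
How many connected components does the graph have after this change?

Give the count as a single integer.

Initial component count: 2
Remove (2,3): it was a bridge. Count increases: 2 -> 3.
  After removal, components: {0,3} {1,4} {2}
New component count: 3

Answer: 3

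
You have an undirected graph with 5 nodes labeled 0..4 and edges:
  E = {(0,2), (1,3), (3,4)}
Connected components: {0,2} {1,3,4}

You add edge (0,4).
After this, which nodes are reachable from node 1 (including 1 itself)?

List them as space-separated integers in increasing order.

Answer: 0 1 2 3 4

Derivation:
Before: nodes reachable from 1: {1,3,4}
Adding (0,4): merges 1's component with another. Reachability grows.
After: nodes reachable from 1: {0,1,2,3,4}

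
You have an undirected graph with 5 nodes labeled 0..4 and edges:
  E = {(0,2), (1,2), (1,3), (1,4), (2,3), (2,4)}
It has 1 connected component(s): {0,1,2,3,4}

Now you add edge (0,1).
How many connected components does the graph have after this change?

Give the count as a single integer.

Initial component count: 1
Add (0,1): endpoints already in same component. Count unchanged: 1.
New component count: 1

Answer: 1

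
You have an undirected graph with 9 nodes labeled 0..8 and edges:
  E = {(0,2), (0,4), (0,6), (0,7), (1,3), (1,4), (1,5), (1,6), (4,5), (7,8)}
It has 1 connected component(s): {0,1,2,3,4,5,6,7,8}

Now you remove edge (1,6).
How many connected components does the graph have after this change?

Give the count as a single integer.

Answer: 1

Derivation:
Initial component count: 1
Remove (1,6): not a bridge. Count unchanged: 1.
  After removal, components: {0,1,2,3,4,5,6,7,8}
New component count: 1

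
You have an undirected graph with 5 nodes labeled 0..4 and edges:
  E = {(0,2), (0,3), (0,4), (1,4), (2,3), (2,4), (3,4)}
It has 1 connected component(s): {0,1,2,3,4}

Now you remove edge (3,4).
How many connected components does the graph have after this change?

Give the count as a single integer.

Initial component count: 1
Remove (3,4): not a bridge. Count unchanged: 1.
  After removal, components: {0,1,2,3,4}
New component count: 1

Answer: 1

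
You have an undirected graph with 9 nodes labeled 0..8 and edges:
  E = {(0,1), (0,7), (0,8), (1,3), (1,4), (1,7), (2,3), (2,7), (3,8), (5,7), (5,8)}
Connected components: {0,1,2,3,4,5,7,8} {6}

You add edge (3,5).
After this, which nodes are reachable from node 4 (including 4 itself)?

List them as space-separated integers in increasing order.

Before: nodes reachable from 4: {0,1,2,3,4,5,7,8}
Adding (3,5): both endpoints already in same component. Reachability from 4 unchanged.
After: nodes reachable from 4: {0,1,2,3,4,5,7,8}

Answer: 0 1 2 3 4 5 7 8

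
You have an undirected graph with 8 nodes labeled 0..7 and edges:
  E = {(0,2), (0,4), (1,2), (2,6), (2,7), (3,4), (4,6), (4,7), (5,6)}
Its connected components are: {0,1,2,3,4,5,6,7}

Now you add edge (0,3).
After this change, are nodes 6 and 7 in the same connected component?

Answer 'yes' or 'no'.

Initial components: {0,1,2,3,4,5,6,7}
Adding edge (0,3): both already in same component {0,1,2,3,4,5,6,7}. No change.
New components: {0,1,2,3,4,5,6,7}
Are 6 and 7 in the same component? yes

Answer: yes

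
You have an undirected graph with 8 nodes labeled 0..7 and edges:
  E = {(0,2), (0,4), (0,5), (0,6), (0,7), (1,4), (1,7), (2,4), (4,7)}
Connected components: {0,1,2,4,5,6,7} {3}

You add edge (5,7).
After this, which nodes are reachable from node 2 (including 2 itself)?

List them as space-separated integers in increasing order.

Answer: 0 1 2 4 5 6 7

Derivation:
Before: nodes reachable from 2: {0,1,2,4,5,6,7}
Adding (5,7): both endpoints already in same component. Reachability from 2 unchanged.
After: nodes reachable from 2: {0,1,2,4,5,6,7}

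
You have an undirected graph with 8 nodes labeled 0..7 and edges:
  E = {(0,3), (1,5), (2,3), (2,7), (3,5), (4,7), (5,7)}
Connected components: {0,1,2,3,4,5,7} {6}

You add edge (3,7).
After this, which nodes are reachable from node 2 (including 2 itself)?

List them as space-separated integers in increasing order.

Answer: 0 1 2 3 4 5 7

Derivation:
Before: nodes reachable from 2: {0,1,2,3,4,5,7}
Adding (3,7): both endpoints already in same component. Reachability from 2 unchanged.
After: nodes reachable from 2: {0,1,2,3,4,5,7}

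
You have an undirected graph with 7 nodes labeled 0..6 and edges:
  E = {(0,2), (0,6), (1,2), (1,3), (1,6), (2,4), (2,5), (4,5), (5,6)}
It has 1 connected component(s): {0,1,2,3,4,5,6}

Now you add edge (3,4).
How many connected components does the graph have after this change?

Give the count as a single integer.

Answer: 1

Derivation:
Initial component count: 1
Add (3,4): endpoints already in same component. Count unchanged: 1.
New component count: 1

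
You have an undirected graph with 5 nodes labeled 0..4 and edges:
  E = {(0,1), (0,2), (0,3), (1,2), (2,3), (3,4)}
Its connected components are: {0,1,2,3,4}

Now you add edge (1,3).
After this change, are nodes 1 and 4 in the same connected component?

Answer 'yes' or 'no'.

Initial components: {0,1,2,3,4}
Adding edge (1,3): both already in same component {0,1,2,3,4}. No change.
New components: {0,1,2,3,4}
Are 1 and 4 in the same component? yes

Answer: yes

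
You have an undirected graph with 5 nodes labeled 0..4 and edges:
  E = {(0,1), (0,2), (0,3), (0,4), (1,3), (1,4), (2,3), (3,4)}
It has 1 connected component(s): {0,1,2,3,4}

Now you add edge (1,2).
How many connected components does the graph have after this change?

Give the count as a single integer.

Answer: 1

Derivation:
Initial component count: 1
Add (1,2): endpoints already in same component. Count unchanged: 1.
New component count: 1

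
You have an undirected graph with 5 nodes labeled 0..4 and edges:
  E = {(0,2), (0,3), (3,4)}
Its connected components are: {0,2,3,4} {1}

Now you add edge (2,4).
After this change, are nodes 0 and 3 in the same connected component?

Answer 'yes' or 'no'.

Answer: yes

Derivation:
Initial components: {0,2,3,4} {1}
Adding edge (2,4): both already in same component {0,2,3,4}. No change.
New components: {0,2,3,4} {1}
Are 0 and 3 in the same component? yes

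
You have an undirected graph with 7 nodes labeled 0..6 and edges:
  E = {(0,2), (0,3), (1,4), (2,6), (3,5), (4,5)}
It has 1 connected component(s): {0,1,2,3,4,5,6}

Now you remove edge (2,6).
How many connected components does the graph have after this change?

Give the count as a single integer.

Initial component count: 1
Remove (2,6): it was a bridge. Count increases: 1 -> 2.
  After removal, components: {0,1,2,3,4,5} {6}
New component count: 2

Answer: 2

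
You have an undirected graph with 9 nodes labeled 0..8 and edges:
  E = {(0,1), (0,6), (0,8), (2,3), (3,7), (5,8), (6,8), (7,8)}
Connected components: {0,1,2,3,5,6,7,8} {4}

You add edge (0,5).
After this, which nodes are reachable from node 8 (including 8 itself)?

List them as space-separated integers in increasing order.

Before: nodes reachable from 8: {0,1,2,3,5,6,7,8}
Adding (0,5): both endpoints already in same component. Reachability from 8 unchanged.
After: nodes reachable from 8: {0,1,2,3,5,6,7,8}

Answer: 0 1 2 3 5 6 7 8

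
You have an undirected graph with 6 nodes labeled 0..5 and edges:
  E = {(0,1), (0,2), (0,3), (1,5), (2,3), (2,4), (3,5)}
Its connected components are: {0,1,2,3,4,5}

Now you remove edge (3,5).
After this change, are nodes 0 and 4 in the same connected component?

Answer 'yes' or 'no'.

Initial components: {0,1,2,3,4,5}
Removing edge (3,5): not a bridge — component count unchanged at 1.
New components: {0,1,2,3,4,5}
Are 0 and 4 in the same component? yes

Answer: yes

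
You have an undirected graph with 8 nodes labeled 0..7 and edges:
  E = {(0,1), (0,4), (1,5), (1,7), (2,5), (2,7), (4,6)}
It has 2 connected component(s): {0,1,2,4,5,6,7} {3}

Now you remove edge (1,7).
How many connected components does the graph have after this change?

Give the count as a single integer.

Initial component count: 2
Remove (1,7): not a bridge. Count unchanged: 2.
  After removal, components: {0,1,2,4,5,6,7} {3}
New component count: 2

Answer: 2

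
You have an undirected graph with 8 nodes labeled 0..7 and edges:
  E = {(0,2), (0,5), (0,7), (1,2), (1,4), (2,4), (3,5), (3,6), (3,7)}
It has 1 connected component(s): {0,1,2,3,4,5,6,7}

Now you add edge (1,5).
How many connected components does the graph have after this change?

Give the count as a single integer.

Answer: 1

Derivation:
Initial component count: 1
Add (1,5): endpoints already in same component. Count unchanged: 1.
New component count: 1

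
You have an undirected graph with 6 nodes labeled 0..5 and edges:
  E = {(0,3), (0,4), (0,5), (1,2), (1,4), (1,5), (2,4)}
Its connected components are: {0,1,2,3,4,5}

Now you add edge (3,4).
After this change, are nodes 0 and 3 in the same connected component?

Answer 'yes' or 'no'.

Answer: yes

Derivation:
Initial components: {0,1,2,3,4,5}
Adding edge (3,4): both already in same component {0,1,2,3,4,5}. No change.
New components: {0,1,2,3,4,5}
Are 0 and 3 in the same component? yes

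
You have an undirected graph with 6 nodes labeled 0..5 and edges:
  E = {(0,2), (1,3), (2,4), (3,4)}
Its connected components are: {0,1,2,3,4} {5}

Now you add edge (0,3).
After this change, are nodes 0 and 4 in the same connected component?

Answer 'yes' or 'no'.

Answer: yes

Derivation:
Initial components: {0,1,2,3,4} {5}
Adding edge (0,3): both already in same component {0,1,2,3,4}. No change.
New components: {0,1,2,3,4} {5}
Are 0 and 4 in the same component? yes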